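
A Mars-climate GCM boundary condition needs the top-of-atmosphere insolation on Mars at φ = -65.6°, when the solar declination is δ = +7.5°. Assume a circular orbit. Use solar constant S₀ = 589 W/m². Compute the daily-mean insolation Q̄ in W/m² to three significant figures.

Q̄ ≈ 45.0 W/m²

cos H₀ = −tan(-65.6°) tan(+7.500°) = 0.2902, H₀ = 1.2763 rad.
Bracket: H₀ sin φ sin δ + cos φ cos δ sin H₀ = 1.2763×-0.91068×0.13053 + 0.41310×0.99144×0.95696 = -0.151715 + 0.391936 = 0.240221.
Q̄ = (S₀/π) × [bracket] = (589/π) × 0.240221 = 45.04 W/m².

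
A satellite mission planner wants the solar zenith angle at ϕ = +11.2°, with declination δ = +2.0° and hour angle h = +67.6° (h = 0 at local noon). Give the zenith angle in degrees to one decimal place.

cos θ_z = sin ϕ sin δ + cos ϕ cos δ cos h = 0.006779 + 0.373585 = 0.380364.
θ_z = arccos(0.380364) = 67.6°.

θ_z = 67.6°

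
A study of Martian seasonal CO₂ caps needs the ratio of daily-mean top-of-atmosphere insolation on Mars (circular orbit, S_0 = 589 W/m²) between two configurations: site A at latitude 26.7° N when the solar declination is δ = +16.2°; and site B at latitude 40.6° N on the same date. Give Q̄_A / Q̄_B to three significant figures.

Q̄_A / Q̄_B ≈ 1.03

— Configuration A (ϕ=+26.7°):
cos h₀ = −tan(+26.7°) tan(+16.200°) = -0.1461, h₀ = 1.7174 rad.
Bracket: h₀ sin ϕ sin δ + cos ϕ cos δ sin h₀ = 1.7174×0.44932×0.27899 + 0.89337×0.96029×0.98927 = 0.215286 + 0.848689 = 1.063975.
Q̄ = (S_0/π) × [bracket] = (589/π) × 1.063975 = 199.48 W/m².
— Configuration B (ϕ=+40.6°):
cos h₀ = −tan(+40.6°) tan(+16.200°) = -0.2490, h₀ = 1.8225 rad.
Bracket: h₀ sin ϕ sin δ + cos ϕ cos δ sin h₀ = 1.8225×0.65077×0.27899 + 0.75927×0.96029×0.96850 = 0.330890 + 0.706152 = 1.037042.
Q̄ = (S_0/π) × [bracket] = (589/π) × 1.037042 = 194.43 W/m².
Ratio Q̄_A / Q̄_B = 199.48 / 194.43 = 1.026.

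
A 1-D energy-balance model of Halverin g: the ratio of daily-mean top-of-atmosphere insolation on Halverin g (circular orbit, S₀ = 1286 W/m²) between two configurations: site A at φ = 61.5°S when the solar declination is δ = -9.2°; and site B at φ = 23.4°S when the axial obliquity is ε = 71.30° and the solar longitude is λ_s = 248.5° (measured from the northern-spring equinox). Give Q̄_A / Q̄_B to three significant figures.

Q̄_A / Q̄_B ≈ 0.628

— Configuration A (φ=-61.5°):
cos H₀ = −tan(-61.5°) tan(-9.200°) = -0.2983, H₀ = 1.8737 rad.
Bracket: H₀ sin φ sin δ + cos φ cos δ sin H₀ = 1.8737×-0.87882×-0.15988 + 0.47716×0.98714×0.95447 = 0.263266 + 0.449578 = 0.712844.
Q̄ = (S₀/π) × [bracket] = (1286/π) × 0.712844 = 291.80 W/m².
— Configuration B (φ=-23.4°):
Solar declination: sin δ = sin ε · sin λ_s = sin 71.30° × sin 248.5° = -0.88130, so δ = -61.800°.
cos H₀ = −tan(-23.4°) tan(-61.800°) = -0.8070, H₀ = 2.5099 rad.
Bracket: H₀ sin φ sin δ + cos φ cos δ sin H₀ = 2.5099×-0.39715×-0.88130 + 0.91775×0.47256×0.59049 = 0.878486 + 0.256091 = 1.134577.
Q̄ = (S₀/π) × [bracket] = (1286/π) × 1.134577 = 464.44 W/m².
Ratio Q̄_A / Q̄_B = 291.80 / 464.44 = 0.6283.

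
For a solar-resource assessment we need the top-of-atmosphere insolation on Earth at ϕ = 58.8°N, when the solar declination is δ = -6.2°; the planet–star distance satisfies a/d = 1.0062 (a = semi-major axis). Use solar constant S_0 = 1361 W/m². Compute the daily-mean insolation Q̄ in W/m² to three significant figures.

cos h₀ = −tan(+58.8°) tan(-6.200°) = 0.1794, h₀ = 1.3904 rad.
Bracket: h₀ sin ϕ sin δ + cos ϕ cos δ sin h₀ = 1.3904×0.85536×-0.10800 + 0.51803×0.99415×0.98378 = -0.128444 + 0.506646 = 0.378202.
Inverse-square distance factor (a/d)² = 1.0062² = 1.012438.
Q̄ = (S_0/π) × 1.012438 × [bracket] = (1361/π) × 1.012438 × 0.378202 = 165.9 W/m².

Q̄ ≈ 166 W/m²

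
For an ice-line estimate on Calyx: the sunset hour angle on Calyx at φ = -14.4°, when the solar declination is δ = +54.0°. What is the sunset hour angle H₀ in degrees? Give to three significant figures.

H₀ = 69.3°

cos H₀ = −tan φ · tan δ = −tan(-14.4°) × tan(+54.000°) = 0.3534, so H₀ = 1.2096 rad = 69.30°.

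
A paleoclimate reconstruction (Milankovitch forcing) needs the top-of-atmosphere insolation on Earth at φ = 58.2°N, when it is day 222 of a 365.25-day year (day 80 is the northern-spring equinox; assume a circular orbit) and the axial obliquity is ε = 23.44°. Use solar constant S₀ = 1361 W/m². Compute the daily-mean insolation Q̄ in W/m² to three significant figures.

Solar longitude: λ_s = 360° × (222 − 80)/365.25 = 139.959°.
sin δ = sin 23.44° × sin 139.959° = 0.25591, so δ = +14.828°.
cos H₀ = −tan(+58.2°) tan(+14.828°) = -0.4270, H₀ = 2.0119 rad.
Bracket: H₀ sin φ sin δ + cos φ cos δ sin H₀ = 2.0119×0.84989×0.25591 + 0.52696×0.96670×0.90427 = 0.437579 + 0.460646 = 0.898225.
Q̄ = (S₀/π) × [bracket] = (1361/π) × 0.898225 = 389.1 W/m².

Q̄ ≈ 389 W/m²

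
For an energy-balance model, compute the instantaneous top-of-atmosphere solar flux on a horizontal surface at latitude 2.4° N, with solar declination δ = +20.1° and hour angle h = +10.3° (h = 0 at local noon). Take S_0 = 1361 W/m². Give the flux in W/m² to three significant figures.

1.28e+03 W/m²

cos θ_z = sin ϕ sin δ + cos ϕ cos δ cos h = 0.014391 + 0.923150 = 0.937541.
Flux = S_0 · cos θ_z = 1361 × 0.937541 = 1276 W/m².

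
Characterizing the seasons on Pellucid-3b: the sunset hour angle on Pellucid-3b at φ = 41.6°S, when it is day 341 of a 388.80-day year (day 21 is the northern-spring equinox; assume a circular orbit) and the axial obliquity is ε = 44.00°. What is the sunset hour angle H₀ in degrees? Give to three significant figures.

Solar longitude: λ_s = 360° × (341 − 21)/388.80 = 296.296°.
sin δ = sin 44.00° × sin 296.296° = -0.62277, so δ = -38.519°.
cos H₀ = −tan φ · tan δ = −tan(-41.6°) × tan(-38.519°) = -0.7067, so H₀ = 2.3556 rad = 134.97°.

H₀ = 135°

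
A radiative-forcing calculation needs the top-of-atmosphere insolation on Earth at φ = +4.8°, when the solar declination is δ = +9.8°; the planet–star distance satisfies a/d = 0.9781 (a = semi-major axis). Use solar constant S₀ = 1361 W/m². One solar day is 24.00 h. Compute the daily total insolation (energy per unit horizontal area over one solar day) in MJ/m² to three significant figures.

36.0 MJ/m²

cos H₀ = −tan(+4.8°) tan(+9.800°) = -0.0145, H₀ = 1.5853 rad.
Bracket: H₀ sin φ sin δ + cos φ cos δ sin H₀ = 1.5853×0.08368×0.17021 + 0.99649×0.98541×0.99989 = 0.022580 + 0.981843 = 1.004423.
Inverse-square distance factor (a/d)² = 0.9781² = 0.956680.
Q̄ = (S₀/π) × 0.956680 × [bracket] = (1361/π) × 0.956680 × 1.004423 = 416.29 W/m².
Daily total = Q̄ × 24.00 h × 3600 s/h = 416.29 × 24.00 × 3600 / 10⁶ = 35.97 MJ/m².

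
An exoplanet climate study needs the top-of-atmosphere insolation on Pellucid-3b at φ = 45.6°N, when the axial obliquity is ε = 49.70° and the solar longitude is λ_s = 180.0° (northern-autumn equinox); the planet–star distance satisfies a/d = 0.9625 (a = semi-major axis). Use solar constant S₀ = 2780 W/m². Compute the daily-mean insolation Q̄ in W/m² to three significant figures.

Solar declination: sin δ = sin ε · sin λ_s = sin 49.70° × sin 180.0° = 0.00000, so δ = +0.000°.
cos H₀ = −tan(+45.6°) tan(+0.000°) = -0.0000, H₀ = 1.5708 rad.
Bracket: H₀ sin φ sin δ + cos φ cos δ sin H₀ = 1.5708×0.71447×0.00000 + 0.69966×1.00000×1.00000 = 0.000000 + 0.699660 = 0.699660.
Inverse-square distance factor (a/d)² = 0.9625² = 0.926406.
Q̄ = (S₀/π) × 0.926406 × [bracket] = (2780/π) × 0.926406 × 0.699660 = 573.6 W/m².

Q̄ ≈ 574 W/m²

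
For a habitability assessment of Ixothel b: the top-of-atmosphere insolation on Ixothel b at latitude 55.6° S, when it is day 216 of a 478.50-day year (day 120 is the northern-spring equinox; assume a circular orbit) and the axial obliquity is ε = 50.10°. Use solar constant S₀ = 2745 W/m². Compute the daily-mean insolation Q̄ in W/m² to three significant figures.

Q̄ ≈ 0.00 W/m²

Solar longitude: λ_s = 360° × (216 − 120)/478.50 = 72.226°.
sin δ = sin 50.10° × sin 72.226° = 0.73055, so δ = +46.932°.
cos H₀ = −tan(-55.6°) tan(+46.932°) = 1.5624 ≥ 1 ⇒ polar night, H₀ = 0 and Q̄ = 0.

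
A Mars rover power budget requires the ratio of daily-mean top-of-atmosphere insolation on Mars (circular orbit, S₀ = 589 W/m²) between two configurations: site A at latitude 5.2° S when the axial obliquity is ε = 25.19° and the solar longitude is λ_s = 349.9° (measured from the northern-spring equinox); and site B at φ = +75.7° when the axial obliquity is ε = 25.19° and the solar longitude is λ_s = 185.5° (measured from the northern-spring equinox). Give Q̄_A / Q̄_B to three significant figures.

Q̄_A / Q̄_B ≈ 5.34

— Configuration A (φ=-5.2°):
Solar declination: sin δ = sin ε · sin λ_s = sin 25.19° × sin 349.9° = -0.07464, so δ = -4.281°.
cos H₀ = −tan(-5.2°) tan(-4.281°) = -0.0068, H₀ = 1.5776 rad.
Bracket: H₀ sin φ sin δ + cos φ cos δ sin H₀ = 1.5776×-0.09063×-0.07464 + 0.99588×0.99721×0.99998 = 0.010672 + 0.993082 = 1.003754.
Q̄ = (S₀/π) × [bracket] = (589/π) × 1.003754 = 188.19 W/m².
— Configuration B (φ=+75.7°):
Solar declination: sin δ = sin ε · sin λ_s = sin 25.19° × sin 185.5° = -0.04079, so δ = -2.338°.
cos H₀ = −tan(+75.7°) tan(-2.338°) = 0.1602, H₀ = 1.4099 rad.
Bracket: H₀ sin φ sin δ + cos φ cos δ sin H₀ = 1.4099×0.96902×-0.04079 + 0.24700×0.99917×0.98709 = -0.055728 + 0.243609 = 0.187881.
Q̄ = (S₀/π) × [bracket] = (589/π) × 0.187881 = 35.225 W/m².
Ratio Q̄_A / Q̄_B = 188.19 / 35.225 = 5.343.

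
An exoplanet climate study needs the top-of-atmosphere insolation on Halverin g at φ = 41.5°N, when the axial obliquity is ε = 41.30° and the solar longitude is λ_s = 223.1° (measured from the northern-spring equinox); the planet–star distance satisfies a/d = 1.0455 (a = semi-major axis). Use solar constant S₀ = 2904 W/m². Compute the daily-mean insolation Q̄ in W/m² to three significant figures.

Q̄ ≈ 270 W/m²

Solar declination: sin δ = sin ε · sin λ_s = sin 41.30° × sin 223.1° = -0.45096, so δ = -26.805°.
cos H₀ = −tan(+41.5°) tan(-26.805°) = 0.4470, H₀ = 1.1074 rad.
Bracket: H₀ sin φ sin δ + cos φ cos δ sin H₀ = 1.1074×0.66262×-0.45096 + 0.74896×0.89254×0.89453 = -0.330908 + 0.597973 = 0.267065.
Inverse-square distance factor (a/d)² = 1.0455² = 1.093070.
Q̄ = (S₀/π) × 1.093070 × [bracket] = (2904/π) × 1.093070 × 0.267065 = 269.8 W/m².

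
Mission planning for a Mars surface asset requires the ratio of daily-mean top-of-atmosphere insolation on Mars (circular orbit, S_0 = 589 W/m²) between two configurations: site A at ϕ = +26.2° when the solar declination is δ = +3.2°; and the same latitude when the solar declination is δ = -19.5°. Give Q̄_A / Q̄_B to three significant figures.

Q̄_A / Q̄_B ≈ 1.49

— Configuration A (ϕ=+26.2°):
cos h₀ = −tan(+26.2°) tan(+3.200°) = -0.0275, h₀ = 1.5983 rad.
Bracket: h₀ sin ϕ sin δ + cos ϕ cos δ sin h₀ = 1.5983×0.44151×0.05582 + 0.89726×0.99844×0.99962 = 0.039390 + 0.895520 = 0.934910.
Q̄ = (S_0/π) × [bracket] = (589/π) × 0.934910 = 175.28 W/m².
— Configuration B (ϕ=+26.2°):
cos h₀ = −tan(+26.2°) tan(-19.500°) = 0.1742, h₀ = 1.3957 rad.
Bracket: h₀ sin ϕ sin δ + cos ϕ cos δ sin h₀ = 1.3957×0.44151×-0.33381 + 0.89726×0.94264×0.98470 = -0.205699 + 0.832853 = 0.627154.
Q̄ = (S_0/π) × [bracket] = (589/π) × 0.627154 = 117.58 W/m².
Ratio Q̄_A / Q̄_B = 175.28 / 117.58 = 1.491.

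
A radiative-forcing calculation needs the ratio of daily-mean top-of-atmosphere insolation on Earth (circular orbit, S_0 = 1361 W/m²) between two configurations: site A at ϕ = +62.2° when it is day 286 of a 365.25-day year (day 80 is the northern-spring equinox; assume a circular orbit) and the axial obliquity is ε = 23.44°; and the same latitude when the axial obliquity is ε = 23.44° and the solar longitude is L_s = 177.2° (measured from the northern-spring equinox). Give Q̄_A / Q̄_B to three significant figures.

— Configuration A (ϕ=+62.2°):
Solar longitude: L_s = 360° × (286 − 80)/365.25 = 203.039°.
sin δ = sin 23.44° × sin 203.039° = -0.15568, so δ = -8.956°.
cos h₀ = −tan(+62.2°) tan(-8.956°) = 0.2989, h₀ = 1.2672 rad.
Bracket: h₀ sin ϕ sin δ + cos ϕ cos δ sin h₀ = 1.2672×0.88458×-0.15568 + 0.46639×0.98781×0.95428 = -0.174508 + 0.439641 = 0.265133.
Q̄ = (S_0/π) × [bracket] = (1361/π) × 0.265133 = 114.86 W/m².
— Configuration B (ϕ=+62.2°):
Solar declination: sin δ = sin ε · sin L_s = sin 23.44° × sin 177.2° = 0.01943, so δ = +1.113°.
cos h₀ = −tan(+62.2°) tan(+1.113°) = -0.0369, h₀ = 1.6077 rad.
Bracket: h₀ sin ϕ sin δ + cos ϕ cos δ sin h₀ = 1.6077×0.88458×0.01943 + 0.46639×0.99981×0.99932 = 0.027632 + 0.465984 = 0.493616.
Q̄ = (S_0/π) × [bracket] = (1361/π) × 0.493616 = 213.84 W/m².
Ratio Q̄_A / Q̄_B = 114.86 / 213.84 = 0.5371.

Q̄_A / Q̄_B ≈ 0.537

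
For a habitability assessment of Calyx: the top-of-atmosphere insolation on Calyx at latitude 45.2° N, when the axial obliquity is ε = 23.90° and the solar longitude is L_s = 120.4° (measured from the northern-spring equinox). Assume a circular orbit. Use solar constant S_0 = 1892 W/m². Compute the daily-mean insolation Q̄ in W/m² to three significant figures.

Solar declination: sin δ = sin ε · sin L_s = sin 23.90° × sin 120.4° = 0.34944, so δ = +20.453°.
cos h₀ = −tan(+45.2°) tan(+20.453°) = -0.3756, h₀ = 1.9558 rad.
Bracket: h₀ sin ϕ sin δ + cos ϕ cos δ sin h₀ = 1.9558×0.70957×0.34944 + 0.70463×0.93696×0.92680 = 0.484945 + 0.611883 = 1.096828.
Q̄ = (S_0/π) × [bracket] = (1892/π) × 1.096828 = 660.6 W/m².

Q̄ ≈ 661 W/m²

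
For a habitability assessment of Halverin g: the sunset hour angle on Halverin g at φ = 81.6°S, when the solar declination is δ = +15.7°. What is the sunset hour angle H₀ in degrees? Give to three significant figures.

cos H₀ = −tan φ · tan δ = 1.9035 ≥ 1, so the host star never rises (polar night) and H₀ = 0.

H₀ = 0.00°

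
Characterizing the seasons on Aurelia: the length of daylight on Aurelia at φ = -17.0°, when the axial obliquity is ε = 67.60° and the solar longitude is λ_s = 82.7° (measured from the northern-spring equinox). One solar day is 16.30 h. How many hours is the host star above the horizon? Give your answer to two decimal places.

Solar declination: sin δ = sin ε · sin λ_s = sin 67.60° × sin 82.7° = 0.91705, so δ = +66.499°.
cos H₀ = −tan φ · tan δ = −tan(-17.0°) × tan(+66.499°) = 0.7031, so H₀ = 0.7911 rad = 45.32°.
Daylight = 2H₀/(2π) × 16.30 h = (0.7911/π) × 16.30 = 4.10 h.

4.10 h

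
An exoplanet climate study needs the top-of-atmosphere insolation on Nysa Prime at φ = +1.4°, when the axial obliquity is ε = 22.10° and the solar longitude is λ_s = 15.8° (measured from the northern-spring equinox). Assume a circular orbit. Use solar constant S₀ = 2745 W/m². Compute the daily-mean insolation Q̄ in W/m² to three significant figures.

Q̄ ≈ 872 W/m²

Solar declination: sin δ = sin ε · sin λ_s = sin 22.10° × sin 15.8° = 0.10244, so δ = +5.880°.
cos H₀ = −tan(+1.4°) tan(+5.880°) = -0.0025, H₀ = 1.5733 rad.
Bracket: H₀ sin φ sin δ + cos φ cos δ sin H₀ = 1.5733×0.02443×0.10244 + 0.99970×0.99474×1.00000 = 0.003937 + 0.994442 = 0.998379.
Q̄ = (S₀/π) × [bracket] = (2745/π) × 0.998379 = 872.3 W/m².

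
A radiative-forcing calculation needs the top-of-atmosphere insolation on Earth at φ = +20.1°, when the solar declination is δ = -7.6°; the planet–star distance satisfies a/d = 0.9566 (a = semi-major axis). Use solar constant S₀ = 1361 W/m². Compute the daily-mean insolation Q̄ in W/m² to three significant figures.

Q̄ ≈ 341 W/m²

cos H₀ = −tan(+20.1°) tan(-7.600°) = 0.0488, H₀ = 1.5219 rad.
Bracket: H₀ sin φ sin δ + cos φ cos δ sin H₀ = 1.5219×0.34366×-0.13226 + 0.93909×0.99122×0.99881 = -0.069174 + 0.929737 = 0.860563.
Inverse-square distance factor (a/d)² = 0.9566² = 0.915084.
Q̄ = (S₀/π) × 0.915084 × [bracket] = (1361/π) × 0.915084 × 0.860563 = 341.2 W/m².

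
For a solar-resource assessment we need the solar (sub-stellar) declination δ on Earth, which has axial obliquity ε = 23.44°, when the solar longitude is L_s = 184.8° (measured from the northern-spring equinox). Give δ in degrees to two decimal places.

sin δ = sin ε · sin L_s = sin 23.44° × sin 184.8° = -0.033286.
δ = arcsin(-0.033286) = -1.91°.

δ = -1.91°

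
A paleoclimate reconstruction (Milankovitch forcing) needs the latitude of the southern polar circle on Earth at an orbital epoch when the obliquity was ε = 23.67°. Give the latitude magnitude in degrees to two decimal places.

66.33°

The polar circle is the lowest latitude that experiences at least one full rotation of continuous darkness at the northern-summer solstice; it lies at |ϕ| = 90° − ε = 90° − 23.67° = 66.33°.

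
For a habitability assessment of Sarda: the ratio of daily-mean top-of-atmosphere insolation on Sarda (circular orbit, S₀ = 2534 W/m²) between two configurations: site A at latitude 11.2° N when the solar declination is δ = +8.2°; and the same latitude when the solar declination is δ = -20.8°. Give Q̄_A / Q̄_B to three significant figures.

— Configuration A (φ=+11.2°):
cos H₀ = −tan(+11.2°) tan(+8.200°) = -0.0285, H₀ = 1.5993 rad.
Bracket: H₀ sin φ sin δ + cos φ cos δ sin H₀ = 1.5993×0.19423×0.14263 + 0.98096×0.98978×0.99959 = 0.044305 + 0.970537 = 1.014842.
Q̄ = (S₀/π) × [bracket] = (2534/π) × 1.014842 = 818.57 W/m².
— Configuration B (φ=+11.2°):
cos H₀ = −tan(+11.2°) tan(-20.800°) = 0.0752, H₀ = 1.4955 rad.
Bracket: H₀ sin φ sin δ + cos φ cos δ sin H₀ = 1.4955×0.19423×-0.35511 + 0.98096×0.93483×0.99717 = -0.103149 + 0.914436 = 0.811287.
Q̄ = (S₀/π) × [bracket] = (2534/π) × 0.811287 = 654.38 W/m².
Ratio Q̄_A / Q̄_B = 818.57 / 654.38 = 1.251.

Q̄_A / Q̄_B ≈ 1.25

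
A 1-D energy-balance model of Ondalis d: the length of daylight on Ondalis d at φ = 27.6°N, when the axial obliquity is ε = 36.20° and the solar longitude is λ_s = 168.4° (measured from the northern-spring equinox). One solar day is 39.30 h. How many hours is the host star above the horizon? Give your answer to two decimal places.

Solar declination: sin δ = sin ε · sin λ_s = sin 36.20° × sin 168.4° = 0.11876, so δ = +6.820°.
cos H₀ = −tan φ · tan δ = −tan(+27.6°) × tan(+6.820°) = -0.0625, so H₀ = 1.6334 rad = 93.58°.
Daylight = 2H₀/(2π) × 39.30 h = (1.6334/π) × 39.30 = 20.43 h.

20.43 h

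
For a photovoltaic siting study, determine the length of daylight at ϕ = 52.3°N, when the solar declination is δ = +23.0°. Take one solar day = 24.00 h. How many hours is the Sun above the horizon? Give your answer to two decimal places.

cos h₀ = −tan ϕ · tan δ = −tan(+52.3°) × tan(+23.000°) = -0.5492, so h₀ = 2.1522 rad = 123.31°.
Daylight = 2h₀/(2π) × 24.00 h = (2.1522/π) × 24.00 = 16.44 h.

16.44 h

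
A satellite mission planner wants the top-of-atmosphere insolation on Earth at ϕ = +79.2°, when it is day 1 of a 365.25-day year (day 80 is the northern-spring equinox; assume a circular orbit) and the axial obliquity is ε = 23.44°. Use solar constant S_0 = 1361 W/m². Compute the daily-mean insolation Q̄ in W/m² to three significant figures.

Solar longitude: L_s = 360° × (1 − 80)/365.25 = -77.864°, i.e. -77.864° + 360° = 282.136°.
sin δ = sin 23.44° × sin 282.136° = -0.38890, so δ = -22.886°.
cos h₀ = −tan(+79.2°) tan(-22.886°) = 2.2129 ≥ 1 ⇒ polar night, h₀ = 0 and Q̄ = 0.

Q̄ ≈ 0.00 W/m²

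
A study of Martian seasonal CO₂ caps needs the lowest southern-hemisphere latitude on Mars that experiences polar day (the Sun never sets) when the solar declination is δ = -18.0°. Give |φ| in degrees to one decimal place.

|φ| = 72.0°

Polar day requires cos H₀ = −tan φ tan δ ≤ −1, i.e. tan φ tan δ ≥ 1.
The boundary is |tan φ| · |tan δ| = 1, so |φ| = 90° − |δ| = 90° − 18.0° = 72.0° in the southern hemisphere.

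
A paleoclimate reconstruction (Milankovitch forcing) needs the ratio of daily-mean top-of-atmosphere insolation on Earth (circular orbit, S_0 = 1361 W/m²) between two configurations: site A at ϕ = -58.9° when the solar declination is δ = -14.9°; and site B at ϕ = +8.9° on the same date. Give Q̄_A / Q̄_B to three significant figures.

Q̄_A / Q̄_B ≈ 1.00

— Configuration A (ϕ=-58.9°):
cos h₀ = −tan(-58.9°) tan(-14.900°) = -0.4411, h₀ = 2.0276 rad.
Bracket: h₀ sin ϕ sin δ + cos ϕ cos δ sin h₀ = 2.0276×-0.85627×-0.25713 + 0.51653×0.96638×0.89747 = 0.446422 + 0.447985 = 0.894407.
Q̄ = (S_0/π) × [bracket] = (1361/π) × 0.894407 = 387.47 W/m².
— Configuration B (ϕ=+8.9°):
cos h₀ = −tan(+8.9°) tan(-14.900°) = 0.0417, h₀ = 1.5291 rad.
Bracket: h₀ sin ϕ sin δ + cos ϕ cos δ sin h₀ = 1.5291×0.15471×-0.25713 + 0.98796×0.96638×0.99913 = -0.060828 + 0.953914 = 0.893086.
Q̄ = (S_0/π) × [bracket] = (1361/π) × 0.893086 = 386.90 W/m².
Ratio Q̄_A / Q̄_B = 387.47 / 386.90 = 1.001.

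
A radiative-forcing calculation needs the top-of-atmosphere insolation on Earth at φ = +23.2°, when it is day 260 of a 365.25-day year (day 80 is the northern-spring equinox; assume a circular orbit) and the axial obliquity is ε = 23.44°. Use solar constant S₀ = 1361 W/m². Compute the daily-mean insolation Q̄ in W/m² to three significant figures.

Q̄ ≈ 403 W/m²

Solar longitude: λ_s = 360° × (260 − 80)/365.25 = 177.413°.
sin δ = sin 23.44° × sin 177.413° = 0.01796, so δ = +1.029°.
cos H₀ = −tan(+23.2°) tan(+1.029°) = -0.0077, H₀ = 1.5785 rad.
Bracket: H₀ sin φ sin δ + cos φ cos δ sin H₀ = 1.5785×0.39394×0.01796 + 0.91914×0.99984×0.99997 = 0.011168 + 0.918965 = 0.930133.
Q̄ = (S₀/π) × [bracket] = (1361/π) × 0.930133 = 403.0 W/m².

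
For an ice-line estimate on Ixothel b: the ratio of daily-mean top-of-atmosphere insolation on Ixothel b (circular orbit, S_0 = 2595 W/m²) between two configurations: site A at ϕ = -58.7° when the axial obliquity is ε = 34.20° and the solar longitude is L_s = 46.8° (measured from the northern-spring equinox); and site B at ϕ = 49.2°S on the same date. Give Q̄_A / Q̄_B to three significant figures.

Q̄_A / Q̄_B ≈ 0.316

— Configuration A (ϕ=-58.7°):
Solar declination: sin δ = sin ε · sin L_s = sin 34.20° × sin 46.8° = 0.40974, so δ = +24.189°.
cos h₀ = −tan(-58.7°) tan(+24.189°) = 0.7388, h₀ = 0.7396 rad.
Bracket: h₀ sin ϕ sin δ + cos ϕ cos δ sin h₀ = 0.7396×-0.85446×0.40974 + 0.51952×0.91220×0.67396 = -0.258939 + 0.319394 = 0.060455.
Q̄ = (S_0/π) × [bracket] = (2595/π) × 0.060455 = 49.937 W/m².
— Configuration B (ϕ=-49.2°):
cos h₀ = −tan(-49.2°) tan(+24.189°) = 0.5204, h₀ = 1.0235 rad.
Bracket: h₀ sin ϕ sin δ + cos ϕ cos δ sin h₀ = 1.0235×-0.75700×0.40974 + 0.65342×0.91220×0.85394 = -0.317462 + 0.508991 = 0.191529.
Q̄ = (S_0/π) × [bracket] = (2595/π) × 0.191529 = 158.21 W/m².
Ratio Q̄_A / Q̄_B = 49.937 / 158.21 = 0.3156.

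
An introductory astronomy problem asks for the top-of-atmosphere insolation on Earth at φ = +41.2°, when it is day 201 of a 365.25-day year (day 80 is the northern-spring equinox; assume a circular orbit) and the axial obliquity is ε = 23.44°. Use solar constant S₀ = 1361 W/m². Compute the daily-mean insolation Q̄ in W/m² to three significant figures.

Q̄ ≈ 477 W/m²

Solar longitude: λ_s = 360° × (201 − 80)/365.25 = 119.261°.
sin δ = sin 23.44° × sin 119.261° = 0.34703, so δ = +20.306°.
cos H₀ = −tan(+41.2°) tan(+20.306°) = -0.3239, H₀ = 1.9007 rad.
Bracket: H₀ sin φ sin δ + cos φ cos δ sin H₀ = 1.9007×0.65869×0.34703 + 0.75241×0.93785×0.94608 = 0.434472 + 0.667599 = 1.102071.
Q̄ = (S₀/π) × [bracket] = (1361/π) × 1.102071 = 477.4 W/m².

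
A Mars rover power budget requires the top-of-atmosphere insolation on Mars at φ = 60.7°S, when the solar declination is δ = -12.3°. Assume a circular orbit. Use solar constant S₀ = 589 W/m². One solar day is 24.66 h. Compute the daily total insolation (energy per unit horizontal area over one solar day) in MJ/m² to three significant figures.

cos H₀ = −tan(-60.7°) tan(-12.300°) = -0.3885, H₀ = 1.9698 rad.
Bracket: H₀ sin φ sin δ + cos φ cos δ sin H₀ = 1.9698×-0.87207×-0.21303 + 0.48938×0.97705×0.92143 = 0.365944 + 0.440581 = 0.806525.
Q̄ = (S₀/π) × [bracket] = (589/π) × 0.806525 = 151.21 W/m².
Daily total = Q̄ × 24.66 h × 3600 s/h = 151.21 × 24.66 × 3600 / 10⁶ = 13.42 MJ/m².

13.4 MJ/m²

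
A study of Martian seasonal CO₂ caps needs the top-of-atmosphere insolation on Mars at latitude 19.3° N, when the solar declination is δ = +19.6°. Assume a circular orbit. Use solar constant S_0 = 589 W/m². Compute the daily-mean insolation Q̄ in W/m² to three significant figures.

Q̄ ≈ 201 W/m²

cos h₀ = −tan(+19.3°) tan(+19.600°) = -0.1247, h₀ = 1.6958 rad.
Bracket: h₀ sin ϕ sin δ + cos ϕ cos δ sin h₀ = 1.6958×0.33051×0.33545 + 0.94380×0.94206×0.99219 = 0.188013 + 0.882172 = 1.070185.
Q̄ = (S_0/π) × [bracket] = (589/π) × 1.070185 = 200.6 W/m².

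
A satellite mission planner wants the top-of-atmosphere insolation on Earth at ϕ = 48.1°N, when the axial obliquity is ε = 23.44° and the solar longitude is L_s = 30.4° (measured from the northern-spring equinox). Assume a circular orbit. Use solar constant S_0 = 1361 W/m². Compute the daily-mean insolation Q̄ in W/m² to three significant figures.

Solar declination: sin δ = sin ε · sin L_s = sin 23.44° × sin 30.4° = 0.20129, so δ = +11.613°.
cos h₀ = −tan(+48.1°) tan(+11.613°) = -0.2290, h₀ = 1.8019 rad.
Bracket: h₀ sin ϕ sin δ + cos ϕ cos δ sin h₀ = 1.8019×0.74431×0.20129 + 0.66783×0.97953×0.97342 = 0.269965 + 0.636772 = 0.906737.
Q̄ = (S_0/π) × [bracket] = (1361/π) × 0.906737 = 392.8 W/m².

Q̄ ≈ 393 W/m²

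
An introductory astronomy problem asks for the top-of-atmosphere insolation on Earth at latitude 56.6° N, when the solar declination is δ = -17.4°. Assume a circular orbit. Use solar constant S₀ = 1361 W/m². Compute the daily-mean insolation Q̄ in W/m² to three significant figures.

Q̄ ≈ 83.9 W/m²

cos H₀ = −tan(+56.6°) tan(-17.400°) = 0.4753, H₀ = 1.0755 rad.
Bracket: H₀ sin φ sin δ + cos φ cos δ sin H₀ = 1.0755×0.83485×-0.29904 + 0.55048×0.95424×0.87984 = -0.268502 + 0.462171 = 0.193669.
Q̄ = (S₀/π) × [bracket] = (1361/π) × 0.193669 = 83.90 W/m².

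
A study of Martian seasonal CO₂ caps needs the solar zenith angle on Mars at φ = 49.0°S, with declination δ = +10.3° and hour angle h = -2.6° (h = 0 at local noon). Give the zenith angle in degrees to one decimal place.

cos θ_z = sin φ sin δ + cos φ cos δ cos h = -0.134944 + 0.644822 = 0.509878.
θ_z = arccos(0.509878) = 59.3°.

θ_z = 59.3°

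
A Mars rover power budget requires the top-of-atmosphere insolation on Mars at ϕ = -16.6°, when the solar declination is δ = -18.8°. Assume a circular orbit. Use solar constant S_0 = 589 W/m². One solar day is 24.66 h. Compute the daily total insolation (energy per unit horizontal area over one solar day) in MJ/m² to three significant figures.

17.6 MJ/m²

cos h₀ = −tan(-16.6°) tan(-18.800°) = -0.1015, h₀ = 1.6725 rad.
Bracket: h₀ sin ϕ sin δ + cos ϕ cos δ sin h₀ = 1.6725×-0.28569×-0.32227 + 0.95832×0.94665×0.99484 = 0.153986 + 0.902513 = 1.056499.
Q̄ = (S_0/π) × [bracket] = (589/π) × 1.056499 = 198.08 W/m².
Daily total = Q̄ × 24.66 h × 3600 s/h = 198.08 × 24.66 × 3600 / 10⁶ = 17.58 MJ/m².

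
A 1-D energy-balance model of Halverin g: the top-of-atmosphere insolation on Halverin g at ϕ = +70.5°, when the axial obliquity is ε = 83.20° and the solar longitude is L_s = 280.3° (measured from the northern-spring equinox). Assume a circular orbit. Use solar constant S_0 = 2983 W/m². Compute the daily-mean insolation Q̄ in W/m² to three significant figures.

Q̄ ≈ 0.00 W/m²

Solar declination: sin δ = sin ε · sin L_s = sin 83.20° × sin 280.3° = -0.97696, so δ = -77.678°.
cos h₀ = −tan(+70.5°) tan(-77.678°) = 12.9278 ≥ 1 ⇒ polar night, h₀ = 0 and Q̄ = 0.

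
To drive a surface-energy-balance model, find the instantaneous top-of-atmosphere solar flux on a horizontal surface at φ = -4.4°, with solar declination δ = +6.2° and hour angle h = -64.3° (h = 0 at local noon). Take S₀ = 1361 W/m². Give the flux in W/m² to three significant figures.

cos θ_z = sin φ sin δ + cos φ cos δ cos h = -0.008286 + 0.429852 = 0.421566.
Flux = S₀ · cos θ_z = 1361 × 0.421566 = 573.8 W/m².

574 W/m²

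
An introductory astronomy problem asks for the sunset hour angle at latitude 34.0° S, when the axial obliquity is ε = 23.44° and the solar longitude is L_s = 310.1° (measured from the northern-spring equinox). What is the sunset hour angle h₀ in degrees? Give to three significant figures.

Solar declination: sin δ = sin ε · sin L_s = sin 23.44° × sin 310.1° = -0.30428, so δ = -17.715°.
cos h₀ = −tan ϕ · tan δ = −tan(-34.0°) × tan(-17.715°) = -0.2155, so h₀ = 1.7880 rad = 102.44°.

h₀ = 102°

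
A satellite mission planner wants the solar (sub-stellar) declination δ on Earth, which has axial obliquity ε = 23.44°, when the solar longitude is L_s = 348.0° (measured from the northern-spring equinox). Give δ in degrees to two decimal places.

sin δ = sin ε · sin L_s = sin 23.44° × sin 348.0° = -0.082705.
δ = arcsin(-0.082705) = -4.74°.

δ = -4.74°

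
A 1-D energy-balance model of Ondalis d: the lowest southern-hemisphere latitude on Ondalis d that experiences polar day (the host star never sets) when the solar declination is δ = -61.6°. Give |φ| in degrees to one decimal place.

Polar day requires cos H₀ = −tan φ tan δ ≤ −1, i.e. tan φ tan δ ≥ 1.
The boundary is |tan φ| · |tan δ| = 1, so |φ| = 90° − |δ| = 90° − 61.6° = 28.4° in the southern hemisphere.

|φ| = 28.4°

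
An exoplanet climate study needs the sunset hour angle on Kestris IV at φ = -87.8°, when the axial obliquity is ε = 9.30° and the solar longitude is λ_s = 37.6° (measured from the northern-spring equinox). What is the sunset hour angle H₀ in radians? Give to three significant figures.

H₀ = 0.00 rad

Solar declination: sin δ = sin ε · sin λ_s = sin 9.30° × sin 37.6° = 0.09860, so δ = +5.659°.
cos H₀ = −tan φ · tan δ = 2.5792 ≥ 1, so the host star never rises (polar night) and H₀ = 0.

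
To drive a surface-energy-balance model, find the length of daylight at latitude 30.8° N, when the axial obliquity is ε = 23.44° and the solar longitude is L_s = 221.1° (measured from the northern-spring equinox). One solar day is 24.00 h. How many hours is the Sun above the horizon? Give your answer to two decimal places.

10.76 h

Solar declination: sin δ = sin ε · sin L_s = sin 23.44° × sin 221.1° = -0.26150, so δ = -15.159°.
cos h₀ = −tan ϕ · tan δ = −tan(+30.8°) × tan(-15.159°) = 0.1615, so h₀ = 1.4086 rad = 80.71°.
Daylight = 2h₀/(2π) × 24.00 h = (1.4086/π) × 24.00 = 10.76 h.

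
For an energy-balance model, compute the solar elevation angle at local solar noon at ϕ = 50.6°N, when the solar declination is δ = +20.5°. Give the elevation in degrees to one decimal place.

At local noon the hour angle is zero, so the zenith angle equals |ϕ − δ| = |+50.6° − (+20.500°)| = 30.100°.
Elevation = 90° − 30.100° = 59.9°.

59.9°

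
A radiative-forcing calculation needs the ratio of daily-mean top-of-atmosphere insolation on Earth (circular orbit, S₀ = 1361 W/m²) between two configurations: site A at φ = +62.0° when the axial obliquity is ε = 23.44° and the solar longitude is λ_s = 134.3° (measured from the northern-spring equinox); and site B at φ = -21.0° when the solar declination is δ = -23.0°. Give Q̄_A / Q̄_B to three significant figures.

Q̄_A / Q̄_B ≈ 0.841

— Configuration A (φ=+62.0°):
Solar declination: sin δ = sin ε · sin λ_s = sin 23.44° × sin 134.3° = 0.28469, so δ = +16.541°.
cos H₀ = −tan(+62.0°) tan(+16.541°) = -0.5585, H₀ = 2.1634 rad.
Bracket: H₀ sin φ sin δ + cos φ cos δ sin H₀ = 2.1634×0.88295×0.28469 + 0.46947×0.95862×0.82947 = 0.543807 + 0.373297 = 0.917104.
Q̄ = (S₀/π) × [bracket] = (1361/π) × 0.917104 = 397.31 W/m².
— Configuration B (φ=-21.0°):
cos H₀ = −tan(-21.0°) tan(-23.000°) = -0.1629, H₀ = 1.7345 rad.
Bracket: H₀ sin φ sin δ + cos φ cos δ sin H₀ = 1.7345×-0.35837×-0.39073 + 0.93358×0.92050×0.98664 = 0.242875 + 0.847879 = 1.090754.
Q̄ = (S₀/π) × [bracket] = (1361/π) × 1.090754 = 472.54 W/m².
Ratio Q̄_A / Q̄_B = 397.31 / 472.54 = 0.8408.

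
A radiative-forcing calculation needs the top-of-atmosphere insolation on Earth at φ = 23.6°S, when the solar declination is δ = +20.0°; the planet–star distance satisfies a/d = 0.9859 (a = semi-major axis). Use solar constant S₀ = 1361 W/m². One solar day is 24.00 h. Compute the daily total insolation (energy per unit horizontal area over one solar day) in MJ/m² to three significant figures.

cos H₀ = −tan(-23.6°) tan(+20.000°) = 0.1590, H₀ = 1.4111 rad.
Bracket: H₀ sin φ sin δ + cos φ cos δ sin H₀ = 1.4111×-0.40035×0.34202 + 0.91636×0.93969×0.98728 = -0.193219 + 0.850141 = 0.656922.
Inverse-square distance factor (a/d)² = 0.9859² = 0.971999.
Q̄ = (S₀/π) × 0.971999 × [bracket] = (1361/π) × 0.971999 × 0.656922 = 276.62 W/m².
Daily total = Q̄ × 24.00 h × 3600 s/h = 276.62 × 24.00 × 3600 / 10⁶ = 23.90 MJ/m².

23.9 MJ/m²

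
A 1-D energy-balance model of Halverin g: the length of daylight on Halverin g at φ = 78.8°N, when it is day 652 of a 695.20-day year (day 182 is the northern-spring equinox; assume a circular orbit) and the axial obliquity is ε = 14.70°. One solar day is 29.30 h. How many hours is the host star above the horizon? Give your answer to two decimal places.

0.00 h

Solar longitude: λ_s = 360° × (652 − 182)/695.20 = 243.383°.
sin δ = sin 14.70° × sin 243.383° = -0.22687, so δ = -13.113°.
cos H₀ = −tan φ · tan δ = 1.1764 ≥ 1, so the host star never rises (polar night) and H₀ = 0.
Daylight = 2H₀/(2π) × 29.30 h = (0.0000/π) × 29.30 = 0.00 h.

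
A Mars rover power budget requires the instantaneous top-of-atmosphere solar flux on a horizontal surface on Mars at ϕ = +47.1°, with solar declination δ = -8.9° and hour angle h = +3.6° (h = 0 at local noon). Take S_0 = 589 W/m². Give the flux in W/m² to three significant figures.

329 W/m²

cos θ_z = sin ϕ sin δ + cos ϕ cos δ cos h = -0.113332 + 0.671198 = 0.557866.
Flux = S_0 · cos θ_z = 589 × 0.557866 = 328.6 W/m².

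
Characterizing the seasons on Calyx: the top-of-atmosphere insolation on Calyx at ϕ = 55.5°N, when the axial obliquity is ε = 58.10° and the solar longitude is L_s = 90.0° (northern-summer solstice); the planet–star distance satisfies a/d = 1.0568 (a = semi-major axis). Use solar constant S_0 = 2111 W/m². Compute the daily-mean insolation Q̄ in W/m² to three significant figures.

Q̄ ≈ 1.65e+03 W/m²

Solar declination: sin δ = sin ε · sin L_s = sin 58.10° × sin 90.0° = 0.84897, so δ = +58.100°.
cos h₀ = −tan(+55.5°) tan(+58.100°) = -2.3376 ≤ −1 ⇒ polar day, h₀ = π.
Bracket: h₀ sin ϕ sin δ + cos ϕ cos δ sin h₀ = 3.1416×0.82413×0.84897 + 0.56641×0.52844×0.00000 = 2.198057 + 0.000000 = 2.198057.
Inverse-square distance factor (a/d)² = 1.0568² = 1.116826.
Q̄ = (S_0/π) × 1.116826 × [bracket] = (2111/π) × 1.116826 × 2.198057 = 1650 W/m².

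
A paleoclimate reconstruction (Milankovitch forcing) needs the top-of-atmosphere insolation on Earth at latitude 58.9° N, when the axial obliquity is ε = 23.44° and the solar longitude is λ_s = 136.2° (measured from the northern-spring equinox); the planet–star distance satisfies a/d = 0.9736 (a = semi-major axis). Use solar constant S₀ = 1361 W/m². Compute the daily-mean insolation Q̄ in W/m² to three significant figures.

Q̄ ≈ 379 W/m²

Solar declination: sin δ = sin ε · sin λ_s = sin 23.44° × sin 136.2° = 0.27533, so δ = +15.981°.
cos H₀ = −tan(+58.9°) tan(+15.981°) = -0.4748, H₀ = 2.0655 rad.
Bracket: H₀ sin φ sin δ + cos φ cos δ sin H₀ = 2.0655×0.85627×0.27533 + 0.51653×0.96135×0.88011 = 0.486956 + 0.437033 = 0.923989.
Inverse-square distance factor (a/d)² = 0.9736² = 0.947897.
Q̄ = (S₀/π) × 0.947897 × [bracket] = (1361/π) × 0.947897 × 0.923989 = 379.4 W/m².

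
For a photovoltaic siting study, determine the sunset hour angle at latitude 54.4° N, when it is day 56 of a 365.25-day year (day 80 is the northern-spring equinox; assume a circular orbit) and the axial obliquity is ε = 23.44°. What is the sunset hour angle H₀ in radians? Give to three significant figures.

H₀ = 1.34 rad

Solar longitude: λ_s = 360° × (56 − 80)/365.25 = -23.655°, i.e. -23.655° + 360° = 336.345°.
sin δ = sin 23.44° × sin 336.345° = -0.15960, so δ = -9.184°.
cos H₀ = −tan φ · tan δ = −tan(+54.4°) × tan(-9.184°) = 0.2258, so H₀ = 1.3430 rad = 76.95°.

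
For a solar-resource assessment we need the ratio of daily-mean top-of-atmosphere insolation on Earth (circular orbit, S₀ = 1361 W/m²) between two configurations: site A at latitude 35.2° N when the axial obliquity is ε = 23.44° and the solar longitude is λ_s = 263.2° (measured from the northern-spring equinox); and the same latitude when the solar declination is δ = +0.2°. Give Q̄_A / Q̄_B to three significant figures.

— Configuration A (φ=+35.2°):
Solar declination: sin δ = sin ε · sin λ_s = sin 23.44° × sin 263.2° = -0.39499, so δ = -23.265°.
cos H₀ = −tan(+35.2°) tan(-23.265°) = 0.3033, H₀ = 1.2626 rad.
Bracket: H₀ sin φ sin δ + cos φ cos δ sin H₀ = 1.2626×0.57643×-0.39499 + 0.81714×0.91869×0.95290 = -0.287474 + 0.715340 = 0.427866.
Q̄ = (S₀/π) × [bracket] = (1361/π) × 0.427866 = 185.36 W/m².
— Configuration B (φ=+35.2°):
cos H₀ = −tan(+35.2°) tan(+0.200°) = -0.0025, H₀ = 1.5733 rad.
Bracket: H₀ sin φ sin δ + cos φ cos δ sin H₀ = 1.5733×0.57643×0.00349 + 0.81714×0.99999×1.00000 = 0.003165 + 0.817132 = 0.820297.
Q̄ = (S₀/π) × [bracket] = (1361/π) × 0.820297 = 355.37 W/m².
Ratio Q̄_A / Q̄_B = 185.36 / 355.37 = 0.5216.

Q̄_A / Q̄_B ≈ 0.522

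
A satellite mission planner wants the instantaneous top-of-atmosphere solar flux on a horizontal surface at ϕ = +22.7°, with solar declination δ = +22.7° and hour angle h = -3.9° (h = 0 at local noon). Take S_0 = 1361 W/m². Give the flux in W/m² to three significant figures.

cos θ_z = sin ϕ sin δ + cos ϕ cos δ cos h = 0.148923 + 0.849106 = 0.998029.
Flux = S_0 · cos θ_z = 1361 × 0.998029 = 1358 W/m².

1.36e+03 W/m²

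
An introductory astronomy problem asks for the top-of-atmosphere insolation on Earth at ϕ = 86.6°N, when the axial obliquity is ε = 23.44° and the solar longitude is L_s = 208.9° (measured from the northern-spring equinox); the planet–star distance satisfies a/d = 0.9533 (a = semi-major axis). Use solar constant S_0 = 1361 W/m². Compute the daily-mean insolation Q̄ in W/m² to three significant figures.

Solar declination: sin δ = sin ε · sin L_s = sin 23.44° × sin 208.9° = -0.19224, so δ = -11.084°.
cos h₀ = −tan(+86.6°) tan(-11.084°) = 3.2973 ≥ 1 ⇒ polar night, h₀ = 0 and Q̄ = 0.
Inverse-square distance factor (a/d)² = 0.9533² = 0.908781.

Q̄ ≈ 0.00 W/m²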